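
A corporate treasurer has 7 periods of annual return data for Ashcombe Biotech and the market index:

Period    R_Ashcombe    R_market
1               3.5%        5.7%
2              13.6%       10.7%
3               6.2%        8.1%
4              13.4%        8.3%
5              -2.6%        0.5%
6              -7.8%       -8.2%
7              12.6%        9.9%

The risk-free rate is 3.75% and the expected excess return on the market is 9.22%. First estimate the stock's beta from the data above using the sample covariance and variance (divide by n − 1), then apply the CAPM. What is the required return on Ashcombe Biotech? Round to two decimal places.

Mean R_i = (3.5 + 13.6 + 6.2 + 13.4 − 2.6 − 7.8 + 12.6) / 7 = 5.5571%
Mean R_m = (5.7 + 10.7 + 8.1 + 8.3 + 0.5 − 8.2 + 9.9) / 7 = 5.0000%
Σ(R_i − R̄_i)(R_m − R̄_m) = 319.8100  ⇒  Cov = 319.8100 / 6 = 53.3017
Σ(R_m − R̄_m)² = 271.9800  ⇒  Var(R_m) = 271.9800 / 6 = 45.3300
β = Cov / Var(R_m) = 53.3017 / 45.3300 = 1.1759
E(R) = R_f + β × MRP = 3.75% + 1.1759 × 9.22% = 14.59%

14.59%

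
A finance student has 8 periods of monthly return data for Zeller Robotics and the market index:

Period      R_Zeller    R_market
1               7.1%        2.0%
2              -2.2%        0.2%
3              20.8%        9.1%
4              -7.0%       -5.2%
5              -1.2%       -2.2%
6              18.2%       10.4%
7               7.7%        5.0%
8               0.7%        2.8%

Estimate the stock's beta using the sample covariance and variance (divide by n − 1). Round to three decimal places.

1.762

Mean R_i = (7.1 − 2.2 + 20.8 − 7.0 − 1.2 + 18.2 + 7.7 + 0.7) / 8 = 5.5125%
Mean R_m = (2.0 + 0.2 + 9.1 − 5.2 − 2.2 + 10.4 + 5.0 + 2.8) / 8 = 2.7625%
Σ(R_i − R̄_i)(R_m − R̄_m) = 349.9938  ⇒  Cov = 349.9938 / 7 = 49.9991
Σ(R_m − R̄_m)² = 198.6788  ⇒  Var(R_m) = 198.6788 / 7 = 28.3827
β = Cov / Var(R_m) = 49.9991 / 28.3827 = 1.7616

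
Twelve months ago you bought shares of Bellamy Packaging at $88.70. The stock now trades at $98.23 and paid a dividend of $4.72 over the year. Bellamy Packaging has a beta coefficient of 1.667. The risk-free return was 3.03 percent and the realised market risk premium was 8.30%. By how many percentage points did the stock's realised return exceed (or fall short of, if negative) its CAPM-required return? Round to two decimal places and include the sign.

-0.80%

Realised HPR = (P1 + D1 − P0) / P0 = (98.23 + 4.72 − 88.70) / 88.70 = 14.25 / 88.70 = 16.0654%
CAPM required = R_f + β·MRP = 3.03% + 1.667 × 8.30% = 16.86610%
α = realised − required = 16.0654% − 16.86610% = -0.80%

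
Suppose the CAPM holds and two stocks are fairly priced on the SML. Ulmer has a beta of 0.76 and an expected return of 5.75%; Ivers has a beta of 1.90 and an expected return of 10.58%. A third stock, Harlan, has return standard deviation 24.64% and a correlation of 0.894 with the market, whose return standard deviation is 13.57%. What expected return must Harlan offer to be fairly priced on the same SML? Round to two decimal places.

MRP = (10.58% − 5.75%) / (1.90 − 0.76) = 4.2368%
R_f = 5.75% − 0.76 × 4.2368% = 2.5300%
β_Harlan = ρ·σ_i/σ_m = 0.894 × 24.64 / 13.57 = 1.6233
E(R_Harlan) = R_f + β × MRP = 2.5300% + 1.6233 × 4.2368% = 9.41%

9.41%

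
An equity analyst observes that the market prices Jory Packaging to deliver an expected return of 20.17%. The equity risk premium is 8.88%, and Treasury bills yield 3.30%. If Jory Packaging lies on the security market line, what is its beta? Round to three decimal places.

1.900

β = (E(R) − R_f) / MRP = (20.17% − 3.30%) / 8.88% = 16.87% / 8.88% = 1.900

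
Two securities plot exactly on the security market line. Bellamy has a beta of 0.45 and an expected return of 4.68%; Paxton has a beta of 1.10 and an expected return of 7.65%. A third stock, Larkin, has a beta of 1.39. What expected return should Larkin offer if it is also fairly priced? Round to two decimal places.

MRP (SML slope) = (7.65% − 4.68%) / (1.10 − 0.45) = 2.97% / 0.65 = 4.5692%
R_f (intercept) = 4.68% − 0.45 × 4.5692% = 2.6239%
E(R_Larkin) = R_f + β × MRP = 2.6239% + 1.39 × 4.5692% = 8.98%

8.98%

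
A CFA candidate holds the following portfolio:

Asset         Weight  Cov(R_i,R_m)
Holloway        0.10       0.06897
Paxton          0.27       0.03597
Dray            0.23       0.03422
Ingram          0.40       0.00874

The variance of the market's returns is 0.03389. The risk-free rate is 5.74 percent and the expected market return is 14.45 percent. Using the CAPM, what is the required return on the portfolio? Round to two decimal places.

β_Holloway = 0.06897 / 0.03389 = 2.0351
β_Paxton = 0.03597 / 0.03389 = 1.0614
β_Dray = 0.03422 / 0.03389 = 1.0097
β_Ingram = 0.00874 / 0.03389 = 0.2579
β_P = Σ w_i β_i = 0.10×2.0351 + 0.27×1.0614 + 0.23×1.0097 + 0.40×0.2579 = 0.8255
MRP = 14.45% − 5.74% = 8.71%
E(R_P) = R_f + β_P × MRP = 5.74% + 0.8255 × 8.71% = 12.93%

12.93%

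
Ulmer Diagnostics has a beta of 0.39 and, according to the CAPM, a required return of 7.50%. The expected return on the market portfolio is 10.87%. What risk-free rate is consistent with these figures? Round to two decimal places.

5.35%

E(R) = R_f + β(E(R_m) − R_f) = R_f(1 − β) + β·E(R_m)
7.50% = R_f × (1 − 0.39) + 0.39 × 10.87%
7.50% = R_f × 0.61 + 4.2393%
R_f = (7.50% − 4.2393%) / 0.61 = 5.35%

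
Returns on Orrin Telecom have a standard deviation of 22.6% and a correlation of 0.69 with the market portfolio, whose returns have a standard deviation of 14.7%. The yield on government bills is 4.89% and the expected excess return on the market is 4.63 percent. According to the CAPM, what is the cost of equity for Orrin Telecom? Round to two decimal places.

β = ρ × σ_i / σ_m = 0.69 × 22.6% / 14.7% = 1.0608
E(R) = 4.89% + 1.0608 × 4.63% = 9.80%

9.80%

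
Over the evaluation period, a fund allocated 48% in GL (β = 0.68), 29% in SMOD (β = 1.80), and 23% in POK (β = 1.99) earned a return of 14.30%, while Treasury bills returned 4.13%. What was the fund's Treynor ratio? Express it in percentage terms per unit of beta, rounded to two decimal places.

β_P = 0.48×0.68 + 0.29×1.80 + 0.23×1.99 = 1.3061
Treynor = (R_P − R_f) / β_P = (14.30% − 4.13%) / 1.3061 = 10.17% / 1.3061 = 7.79%

7.79%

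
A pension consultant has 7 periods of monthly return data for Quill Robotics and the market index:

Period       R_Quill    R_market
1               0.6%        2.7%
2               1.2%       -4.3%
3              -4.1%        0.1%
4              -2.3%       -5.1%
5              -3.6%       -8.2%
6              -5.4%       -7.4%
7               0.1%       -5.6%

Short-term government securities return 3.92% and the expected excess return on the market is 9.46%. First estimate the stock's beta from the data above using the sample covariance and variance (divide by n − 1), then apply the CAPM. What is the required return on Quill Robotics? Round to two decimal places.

6.22%

Mean R_i = (0.6 + 1.2 − 4.1 − 2.3 − 3.6 − 5.4 + 0.1) / 7 = -1.9286%
Mean R_m = (2.7 − 4.3 + 0.1 − 5.1 − 8.2 − 7.4 − 5.6) / 7 = -3.9714%
Σ(R_i − R̄_i)(R_m − R̄_m) = 23.0857  ⇒  Cov = 23.0857 / 6 = 3.8476
Σ(R_m − R̄_m)² = 94.7543  ⇒  Var(R_m) = 94.7543 / 6 = 15.7924
β = Cov / Var(R_m) = 3.8476 / 15.7924 = 0.2436
E(R) = R_f + β × MRP = 3.92% + 0.2436 × 9.46% = 6.22%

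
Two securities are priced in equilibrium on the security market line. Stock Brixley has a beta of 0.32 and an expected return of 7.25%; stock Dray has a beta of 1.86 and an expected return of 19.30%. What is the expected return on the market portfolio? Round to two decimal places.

Both satisfy E(R) = R_f + β·MRP, so the slope of the SML is
MRP = (19.30% − 7.25%) / (1.86 − 0.32) = 12.05% / 1.54 = 7.8247%
R_f = E(R_Brixley) − β_Brixley·MRP = 7.25% − 0.32 × 7.8247% = 4.7461%
E(R_m) = R_f + MRP = 4.7461% + 7.8247% = 12.57%

12.57%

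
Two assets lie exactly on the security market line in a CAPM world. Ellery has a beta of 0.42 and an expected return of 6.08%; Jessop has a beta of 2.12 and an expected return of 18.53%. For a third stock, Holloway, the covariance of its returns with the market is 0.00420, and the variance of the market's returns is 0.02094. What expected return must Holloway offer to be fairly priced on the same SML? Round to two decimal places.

MRP = (18.53% − 6.08%) / (2.12 − 0.42) = 7.3235%
R_f = 6.08% − 0.42 × 7.3235% = 3.0041%
β_Holloway = Cov / Var(R_m) = 0.00420 / 0.02094 = 0.2006
E(R_Holloway) = R_f + β × MRP = 3.0041% + 0.2006 × 7.3235% = 4.47%

4.47%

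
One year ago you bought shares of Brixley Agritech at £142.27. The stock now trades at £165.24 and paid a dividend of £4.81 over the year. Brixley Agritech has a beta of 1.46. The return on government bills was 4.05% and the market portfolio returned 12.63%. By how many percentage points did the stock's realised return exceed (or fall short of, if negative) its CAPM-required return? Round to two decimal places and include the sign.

+2.95%

Realised HPR = (P1 + D1 − P0) / P0 = (165.24 + 4.81 − 142.27) / 142.27 = 27.78 / 142.27 = 19.5263%
MRP = 12.63% − 4.05% = 8.58%
CAPM required = R_f + β·MRP = 4.05% + 1.46 × 8.58% = 16.5768%
α = realised − required = 19.5263% − 16.5768% = +2.95%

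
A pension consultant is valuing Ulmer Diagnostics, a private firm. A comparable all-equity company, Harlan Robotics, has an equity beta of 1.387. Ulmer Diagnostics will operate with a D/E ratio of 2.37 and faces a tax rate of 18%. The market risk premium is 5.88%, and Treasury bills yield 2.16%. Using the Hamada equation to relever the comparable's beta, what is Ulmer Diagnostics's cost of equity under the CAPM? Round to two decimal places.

26.17%

β_L = β_U × [1 + (1 − t)(D/E)] = 1.387 × [1 + (1 − 0.18) × 2.37]
    = 1.387 × [1 + 0.82 × 2.37] = 1.387 × 2.9434 = 4.0825
E(R) = R_f + β_L × MRP = 2.16% + 4.0825 × 5.88% = 26.17%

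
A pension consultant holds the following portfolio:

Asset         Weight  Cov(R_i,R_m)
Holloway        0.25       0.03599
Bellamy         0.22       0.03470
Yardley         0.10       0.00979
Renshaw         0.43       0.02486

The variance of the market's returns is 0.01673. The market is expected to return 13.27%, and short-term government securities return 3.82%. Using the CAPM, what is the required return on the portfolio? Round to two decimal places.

19.81%

β_Holloway = 0.03599 / 0.01673 = 2.1512
β_Bellamy = 0.03470 / 0.01673 = 2.0741
β_Yardley = 0.00979 / 0.01673 = 0.5852
β_Renshaw = 0.02486 / 0.01673 = 1.4860
β_P = Σ w_i β_i = 0.25×2.1512 + 0.22×2.0741 + 0.10×0.5852 + 0.43×1.4860 = 1.6916
MRP = 13.27% − 3.82% = 9.45%
E(R_P) = R_f + β_P × MRP = 3.82% + 1.6916 × 9.45% = 19.81%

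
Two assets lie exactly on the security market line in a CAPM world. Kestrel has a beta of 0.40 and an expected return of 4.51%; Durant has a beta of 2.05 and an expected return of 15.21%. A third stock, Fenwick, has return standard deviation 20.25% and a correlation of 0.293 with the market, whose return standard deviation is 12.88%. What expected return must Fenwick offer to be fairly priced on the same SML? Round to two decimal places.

MRP = (15.21% − 4.51%) / (2.05 − 0.40) = 6.4848%
R_f = 4.51% − 0.40 × 6.4848% = 1.9161%
β_Fenwick = ρ·σ_i/σ_m = 0.293 × 20.25 / 12.88 = 0.4607
E(R_Fenwick) = R_f + β × MRP = 1.9161% + 0.4607 × 6.4848% = 4.90%

4.90%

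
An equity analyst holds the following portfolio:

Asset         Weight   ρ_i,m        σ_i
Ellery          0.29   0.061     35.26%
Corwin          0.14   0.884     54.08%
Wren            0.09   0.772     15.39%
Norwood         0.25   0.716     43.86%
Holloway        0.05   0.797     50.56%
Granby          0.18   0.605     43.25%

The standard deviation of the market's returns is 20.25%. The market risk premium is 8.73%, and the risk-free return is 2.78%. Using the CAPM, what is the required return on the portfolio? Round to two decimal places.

12.68%

β_Ellery = 0.061 × 35.26% / 20.25% = 0.1062
β_Corwin = 0.884 × 54.08% / 20.25% = 2.3608
β_Wren = 0.772 × 15.39% / 20.25% = 0.5867
β_Norwood = 0.716 × 43.86% / 20.25% = 1.5508
β_Holloway = 0.797 × 50.56% / 20.25% = 1.9899
β_Granby = 0.605 × 43.25% / 20.25% = 1.2922
β_P = Σ w_i β_i = 0.29×0.1062 + 0.14×2.3608 + 0.09×0.5867 + 0.25×1.5508 + 0.05×1.9899 + 0.18×1.2922 = 1.1339
E(R_P) = R_f + β_P × MRP = 2.78% + 1.1339 × 8.73% = 12.68%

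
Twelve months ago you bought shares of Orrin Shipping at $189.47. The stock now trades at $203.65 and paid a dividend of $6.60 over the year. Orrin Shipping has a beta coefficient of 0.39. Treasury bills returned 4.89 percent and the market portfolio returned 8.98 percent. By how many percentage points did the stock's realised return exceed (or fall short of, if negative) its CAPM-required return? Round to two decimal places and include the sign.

+4.48%

Realised HPR = (P1 + D1 − P0) / P0 = (203.65 + 6.60 − 189.47) / 189.47 = 20.78 / 189.47 = 10.9674%
MRP = 8.98% − 4.89% = 4.09%
CAPM required = R_f + β·MRP = 4.89% + 0.39 × 4.09% = 6.4851%
α = realised − required = 10.9674% − 6.4851% = +4.48%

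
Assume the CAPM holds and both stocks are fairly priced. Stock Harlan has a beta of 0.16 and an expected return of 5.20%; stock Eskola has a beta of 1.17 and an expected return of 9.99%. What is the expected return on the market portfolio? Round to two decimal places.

9.18%

Both satisfy E(R) = R_f + β·MRP, so the slope of the SML is
MRP = (9.99% − 5.20%) / (1.17 − 0.16) = 4.79% / 1.01 = 4.7426%
R_f = E(R_Harlan) − β_Harlan·MRP = 5.20% − 0.16 × 4.7426% = 4.4412%
E(R_m) = R_f + MRP = 4.4412% + 4.7426% = 9.18%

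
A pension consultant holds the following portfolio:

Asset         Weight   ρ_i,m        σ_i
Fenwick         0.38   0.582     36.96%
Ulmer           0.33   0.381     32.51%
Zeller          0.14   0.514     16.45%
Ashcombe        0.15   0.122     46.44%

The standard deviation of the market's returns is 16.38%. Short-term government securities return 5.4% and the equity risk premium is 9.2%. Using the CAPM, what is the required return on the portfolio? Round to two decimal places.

13.43%

β_Fenwick = 0.582 × 36.96% / 16.38% = 1.3132
β_Ulmer = 0.381 × 32.51% / 16.38% = 0.7562
β_Zeller = 0.514 × 16.45% / 16.38% = 0.5162
β_Ashcombe = 0.122 × 46.44% / 16.38% = 0.3459
β_P = Σ w_i β_i = 0.38×1.3132 + 0.33×0.7562 + 0.14×0.5162 + 0.15×0.3459 = 0.8727
E(R_P) = R_f + β_P × MRP = 5.4% + 0.8727 × 9.2% = 13.43%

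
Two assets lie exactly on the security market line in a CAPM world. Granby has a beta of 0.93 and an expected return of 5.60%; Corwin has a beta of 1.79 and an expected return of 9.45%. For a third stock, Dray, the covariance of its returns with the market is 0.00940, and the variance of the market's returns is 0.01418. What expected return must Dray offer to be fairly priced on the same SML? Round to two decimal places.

MRP = (9.45% − 5.60%) / (1.79 − 0.93) = 4.4767%
R_f = 5.60% − 0.93 × 4.4767% = 1.4367%
β_Dray = Cov / Var(R_m) = 0.00940 / 0.01418 = 0.6629
E(R_Dray) = R_f + β × MRP = 1.4367% + 0.6629 × 4.4767% = 4.40%

4.40%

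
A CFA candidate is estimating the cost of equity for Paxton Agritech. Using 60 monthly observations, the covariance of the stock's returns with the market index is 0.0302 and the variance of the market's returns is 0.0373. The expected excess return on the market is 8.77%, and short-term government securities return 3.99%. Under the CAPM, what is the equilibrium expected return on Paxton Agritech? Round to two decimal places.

11.09%

β = Cov(R_i, R_m) / Var(R_m) = 0.0302 / 0.0373 = 0.8097
E(R) = R_f + β × MRP = 3.99% + 0.8097 × 8.77% = 11.09%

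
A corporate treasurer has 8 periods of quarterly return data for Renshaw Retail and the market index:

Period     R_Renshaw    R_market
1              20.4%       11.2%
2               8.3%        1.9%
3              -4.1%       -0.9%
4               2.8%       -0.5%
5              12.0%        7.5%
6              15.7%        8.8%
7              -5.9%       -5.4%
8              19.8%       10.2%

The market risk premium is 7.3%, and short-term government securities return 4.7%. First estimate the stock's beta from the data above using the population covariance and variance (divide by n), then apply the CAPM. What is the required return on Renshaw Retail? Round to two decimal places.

Mean R_i = (20.4 + 8.3 − 4.1 + 2.8 + 12.0 + 15.7 − 5.9 + 19.8) / 8 = 8.6250%
Mean R_m = (11.2 + 1.9 − 0.9 − 0.5 + 7.5 + 8.8 − 5.4 + 10.2) / 8 = 4.1000%
Σ(R_i − R̄_i)(R_m − R̄_m) = 425.6200  ⇒  Cov = 425.6200 / 8 = 53.2025
Σ(R_m − R̄_m)² = 262.5200  ⇒  Var(R_m) = 262.5200 / 8 = 32.8150
β = Cov / Var(R_m) = 53.2025 / 32.8150 = 1.6213
E(R) = R_f + β × MRP = 4.7% + 1.6213 × 7.3% = 16.54%

16.54%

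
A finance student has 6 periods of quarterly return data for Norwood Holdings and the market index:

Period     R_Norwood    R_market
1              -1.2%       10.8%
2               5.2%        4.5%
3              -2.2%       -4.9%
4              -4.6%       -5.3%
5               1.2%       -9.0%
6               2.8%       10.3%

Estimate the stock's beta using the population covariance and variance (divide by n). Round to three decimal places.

0.169

Mean R_i = (-1.2 + 5.2 − 2.2 − 4.6 + 1.2 + 2.8) / 6 = 0.2000%
Mean R_m = (10.8 + 4.5 − 4.9 − 5.3 − 9.0 + 10.3) / 6 = 1.0667%
Σ(R_i − R̄_i)(R_m − R̄_m) = 62.3600  ⇒  Cov = 62.3600 / 6 = 10.3933
Σ(R_m − R̄_m)² = 369.2533  ⇒  Var(R_m) = 369.2533 / 6 = 61.5422
β = Cov / Var(R_m) = 10.3933 / 61.5422 = 0.1689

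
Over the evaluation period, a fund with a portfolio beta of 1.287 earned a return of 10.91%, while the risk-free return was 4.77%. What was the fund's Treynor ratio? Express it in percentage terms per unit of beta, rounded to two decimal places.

4.77%

Treynor = (R_P − R_f) / β_P = (10.91% − 4.77%) / 1.2870 = 6.14% / 1.2870 = 4.77%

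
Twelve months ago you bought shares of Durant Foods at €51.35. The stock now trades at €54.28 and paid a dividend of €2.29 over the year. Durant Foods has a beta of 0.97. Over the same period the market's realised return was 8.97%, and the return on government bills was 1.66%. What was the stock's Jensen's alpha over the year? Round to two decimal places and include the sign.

+1.41%

Realised HPR = (P1 + D1 − P0) / P0 = (54.28 + 2.29 − 51.35) / 51.35 = 5.22 / 51.35 = 10.1655%
MRP = 8.97% − 1.66% = 7.31%
CAPM required = R_f + β·MRP = 1.66% + 0.97 × 7.31% = 8.7507%
α = realised − required = 10.1655% − 8.7507% = +1.41%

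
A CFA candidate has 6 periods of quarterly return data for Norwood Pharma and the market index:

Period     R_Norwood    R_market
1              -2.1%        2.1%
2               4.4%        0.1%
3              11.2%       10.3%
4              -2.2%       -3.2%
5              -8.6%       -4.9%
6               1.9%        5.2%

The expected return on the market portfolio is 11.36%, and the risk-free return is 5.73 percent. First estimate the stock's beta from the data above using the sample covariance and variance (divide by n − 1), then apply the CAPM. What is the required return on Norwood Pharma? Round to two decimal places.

11.60%

Mean R_i = (-2.1 + 4.4 + 11.2 − 2.2 − 8.6 + 1.9) / 6 = 0.7667%
Mean R_m = (2.1 + 0.1 + 10.3 − 3.2 − 4.9 + 5.2) / 6 = 1.6000%
Σ(R_i − R̄_i)(R_m − R̄_m) = 163.0900  ⇒  Cov = 163.0900 / 5 = 32.6180
Σ(R_m − R̄_m)² = 156.4400  ⇒  Var(R_m) = 156.4400 / 5 = 31.2880
β = Cov / Var(R_m) = 32.6180 / 31.2880 = 1.0425
MRP = 11.36% − 5.73% = 5.63%
E(R) = R_f + β × MRP = 5.73% + 1.0425 × 5.63% = 11.60%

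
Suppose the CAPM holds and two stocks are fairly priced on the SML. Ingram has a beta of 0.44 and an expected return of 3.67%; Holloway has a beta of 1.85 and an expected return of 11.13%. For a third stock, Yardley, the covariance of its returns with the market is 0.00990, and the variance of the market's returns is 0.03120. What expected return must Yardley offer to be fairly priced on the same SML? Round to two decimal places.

3.02%

MRP = (11.13% − 3.67%) / (1.85 − 0.44) = 5.2908%
R_f = 3.67% − 0.44 × 5.2908% = 1.3420%
β_Yardley = Cov / Var(R_m) = 0.00990 / 0.03120 = 0.3173
E(R_Yardley) = R_f + β × MRP = 1.3420% + 0.3173 × 5.2908% = 3.02%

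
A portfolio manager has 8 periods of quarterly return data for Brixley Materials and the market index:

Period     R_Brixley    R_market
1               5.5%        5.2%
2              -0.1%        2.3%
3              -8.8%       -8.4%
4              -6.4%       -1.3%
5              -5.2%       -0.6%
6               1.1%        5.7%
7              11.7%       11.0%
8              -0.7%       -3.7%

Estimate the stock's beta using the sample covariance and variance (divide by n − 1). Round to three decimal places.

Mean R_i = (5.5 − 0.1 − 8.8 − 6.4 − 5.2 + 1.1 + 11.7 − 0.7) / 8 = -0.3625%
Mean R_m = (5.2 + 2.3 − 8.4 − 1.3 − 0.6 + 5.7 + 11.0 − 3.7) / 8 = 1.2750%
Σ(R_i − R̄_i)(R_m − R̄_m) = 254.9875  ⇒  Cov = 254.9875 / 7 = 36.4268
Σ(R_m − R̄_m)² = 259.1150  ⇒  Var(R_m) = 259.1150 / 7 = 37.0164
β = Cov / Var(R_m) = 36.4268 / 37.0164 = 0.9841

0.984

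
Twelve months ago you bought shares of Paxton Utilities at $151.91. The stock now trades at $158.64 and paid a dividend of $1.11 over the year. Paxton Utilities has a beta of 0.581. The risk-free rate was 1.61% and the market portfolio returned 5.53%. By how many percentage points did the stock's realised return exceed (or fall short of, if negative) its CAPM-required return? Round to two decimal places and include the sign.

Realised HPR = (P1 + D1 − P0) / P0 = (158.64 + 1.11 − 151.91) / 151.91 = 7.84 / 151.91 = 5.1610%
MRP = 5.53% − 1.61% = 3.92%
CAPM required = R_f + β·MRP = 1.61% + 0.581 × 3.92% = 3.88752%
α = realised − required = 5.1610% − 3.88752% = +1.27%

+1.27%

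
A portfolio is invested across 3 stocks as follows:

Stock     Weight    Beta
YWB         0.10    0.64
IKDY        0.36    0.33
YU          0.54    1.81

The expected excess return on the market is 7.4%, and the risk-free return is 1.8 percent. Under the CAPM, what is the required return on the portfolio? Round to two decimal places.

β_P = Σ w_i β_i = 0.10×0.64 + 0.36×0.33 + 0.54×1.81 = 1.1602
E(R_P) = R_f + β_P × MRP = 1.8% + 1.1602 × 7.4% = 10.39%

10.39%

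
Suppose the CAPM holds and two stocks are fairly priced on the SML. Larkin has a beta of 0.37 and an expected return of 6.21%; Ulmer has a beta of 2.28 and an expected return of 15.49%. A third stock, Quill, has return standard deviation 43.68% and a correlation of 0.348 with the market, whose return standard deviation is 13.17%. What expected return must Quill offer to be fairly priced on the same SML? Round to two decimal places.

MRP = (15.49% − 6.21%) / (2.28 − 0.37) = 4.8586%
R_f = 6.21% − 0.37 × 4.8586% = 4.4123%
β_Quill = ρ·σ_i/σ_m = 0.348 × 43.68 / 13.17 = 1.1542
E(R_Quill) = R_f + β × MRP = 4.4123% + 1.1542 × 4.8586% = 10.02%

10.02%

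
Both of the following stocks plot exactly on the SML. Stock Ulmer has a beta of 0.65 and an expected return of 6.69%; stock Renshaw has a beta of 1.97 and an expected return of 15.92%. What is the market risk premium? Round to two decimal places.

Both satisfy E(R) = R_f + β·MRP, so the slope of the SML is
MRP = (15.92% − 6.69%) / (1.97 − 0.65) = 9.23% / 1.32 = 6.9924%

6.99%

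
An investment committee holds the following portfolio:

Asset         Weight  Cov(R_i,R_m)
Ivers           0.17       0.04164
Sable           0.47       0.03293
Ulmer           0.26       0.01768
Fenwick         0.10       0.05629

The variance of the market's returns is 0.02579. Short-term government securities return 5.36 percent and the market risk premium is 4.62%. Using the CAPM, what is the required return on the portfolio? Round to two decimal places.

β_Ivers = 0.04164 / 0.02579 = 1.6146
β_Sable = 0.03293 / 0.02579 = 1.2769
β_Ulmer = 0.01768 / 0.02579 = 0.6855
β_Fenwick = 0.05629 / 0.02579 = 2.1826
β_P = Σ w_i β_i = 0.17×1.6146 + 0.47×1.2769 + 0.26×0.6855 + 0.10×2.1826 = 1.2711
E(R_P) = R_f + β_P × MRP = 5.36% + 1.2711 × 4.62% = 11.23%

11.23%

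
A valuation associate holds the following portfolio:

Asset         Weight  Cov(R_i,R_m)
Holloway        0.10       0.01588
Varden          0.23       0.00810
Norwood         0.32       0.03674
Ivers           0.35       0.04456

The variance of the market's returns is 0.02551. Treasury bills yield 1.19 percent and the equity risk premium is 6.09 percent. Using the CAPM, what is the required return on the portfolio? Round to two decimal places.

8.54%

β_Holloway = 0.01588 / 0.02551 = 0.6225
β_Varden = 0.00810 / 0.02551 = 0.3175
β_Norwood = 0.03674 / 0.02551 = 1.4402
β_Ivers = 0.04456 / 0.02551 = 1.7468
β_P = Σ w_i β_i = 0.10×0.6225 + 0.23×0.3175 + 0.32×1.4402 + 0.35×1.7468 = 1.2075
E(R_P) = R_f + β_P × MRP = 1.19% + 1.2075 × 6.09% = 8.54%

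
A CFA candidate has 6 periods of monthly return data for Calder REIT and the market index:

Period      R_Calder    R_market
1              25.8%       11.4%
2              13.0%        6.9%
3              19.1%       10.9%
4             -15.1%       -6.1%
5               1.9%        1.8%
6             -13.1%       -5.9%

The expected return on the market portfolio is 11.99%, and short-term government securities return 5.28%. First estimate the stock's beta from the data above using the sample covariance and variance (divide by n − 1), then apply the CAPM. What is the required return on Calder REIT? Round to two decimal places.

19.60%

Mean R_i = (25.8 + 13.0 + 19.1 − 15.1 + 1.9 − 13.1) / 6 = 5.2667%
Mean R_m = (11.4 + 6.9 + 10.9 − 6.1 + 1.8 − 5.9) / 6 = 3.1667%
Σ(R_i − R̄_i)(R_m − R̄_m) = 664.7633  ⇒  Cov = 664.7633 / 5 = 132.9527
Σ(R_m − R̄_m)² = 311.4733  ⇒  Var(R_m) = 311.4733 / 5 = 62.2947
β = Cov / Var(R_m) = 132.9527 / 62.2947 = 2.1343
MRP = 11.99% − 5.28% = 6.71%
E(R) = R_f + β × MRP = 5.28% + 2.1343 × 6.71% = 19.60%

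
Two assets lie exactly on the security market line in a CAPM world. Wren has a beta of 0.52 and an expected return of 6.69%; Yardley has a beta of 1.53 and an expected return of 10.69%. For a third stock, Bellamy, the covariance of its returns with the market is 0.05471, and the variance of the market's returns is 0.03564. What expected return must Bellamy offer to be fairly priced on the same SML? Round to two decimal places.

MRP = (10.69% − 6.69%) / (1.53 − 0.52) = 3.9604%
R_f = 6.69% − 0.52 × 3.9604% = 4.6306%
β_Bellamy = Cov / Var(R_m) = 0.05471 / 0.03564 = 1.5351
E(R_Bellamy) = R_f + β × MRP = 4.6306% + 1.5351 × 3.9604% = 10.71%

10.71%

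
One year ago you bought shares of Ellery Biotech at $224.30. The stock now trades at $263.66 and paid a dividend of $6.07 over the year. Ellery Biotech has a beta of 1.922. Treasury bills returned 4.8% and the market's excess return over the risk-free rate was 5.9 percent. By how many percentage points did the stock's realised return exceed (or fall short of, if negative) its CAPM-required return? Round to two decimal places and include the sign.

+4.11%

Realised HPR = (P1 + D1 − P0) / P0 = (263.66 + 6.07 − 224.30) / 224.30 = 45.43 / 224.30 = 20.2541%
CAPM required = R_f + β·MRP = 4.8% + 1.922 × 5.9% = 16.1398%
α = realised − required = 20.2541% − 16.1398% = +4.11%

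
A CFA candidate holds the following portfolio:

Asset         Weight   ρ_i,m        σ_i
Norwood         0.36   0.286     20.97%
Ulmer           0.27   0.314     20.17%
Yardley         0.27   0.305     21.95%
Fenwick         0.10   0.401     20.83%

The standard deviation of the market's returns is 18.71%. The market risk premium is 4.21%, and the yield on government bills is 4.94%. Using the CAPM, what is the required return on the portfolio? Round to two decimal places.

β_Norwood = 0.286 × 20.97% / 18.71% = 0.3205
β_Ulmer = 0.314 × 20.17% / 18.71% = 0.3385
β_Yardley = 0.305 × 21.95% / 18.71% = 0.3578
β_Fenwick = 0.401 × 20.83% / 18.71% = 0.4464
β_P = Σ w_i β_i = 0.36×0.3205 + 0.27×0.3385 + 0.27×0.3578 + 0.10×0.4464 = 0.3480
E(R_P) = R_f + β_P × MRP = 4.94% + 0.3480 × 4.21% = 6.41%

6.41%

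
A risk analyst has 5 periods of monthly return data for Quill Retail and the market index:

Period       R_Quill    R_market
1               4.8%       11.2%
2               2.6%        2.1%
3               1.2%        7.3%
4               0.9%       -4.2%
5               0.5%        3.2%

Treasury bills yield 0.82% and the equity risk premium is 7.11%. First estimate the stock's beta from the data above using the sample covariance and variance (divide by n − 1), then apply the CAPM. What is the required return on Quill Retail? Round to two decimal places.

Mean R_i = (4.8 + 2.6 + 1.2 + 0.9 + 0.5) / 5 = 2.0000%
Mean R_m = (11.2 + 2.1 + 7.3 − 4.2 + 3.2) / 5 = 3.9200%
Σ(R_i − R̄_i)(R_m − R̄_m) = 26.6000  ⇒  Cov = 26.6000 / 4 = 6.6500
Σ(R_m − R̄_m)² = 134.1880  ⇒  Var(R_m) = 134.1880 / 4 = 33.5470
β = Cov / Var(R_m) = 6.6500 / 33.5470 = 0.1982
E(R) = R_f + β × MRP = 0.82% + 0.1982 × 7.11% = 2.23%

2.23%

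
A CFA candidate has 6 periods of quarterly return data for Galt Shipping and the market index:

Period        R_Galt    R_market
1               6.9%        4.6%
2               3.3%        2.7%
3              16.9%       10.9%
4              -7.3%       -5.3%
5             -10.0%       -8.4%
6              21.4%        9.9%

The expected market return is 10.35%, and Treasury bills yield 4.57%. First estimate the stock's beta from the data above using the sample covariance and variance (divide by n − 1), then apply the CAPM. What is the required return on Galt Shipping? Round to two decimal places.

Mean R_i = (6.9 + 3.3 + 16.9 − 7.3 − 10.0 + 21.4) / 6 = 5.2000%
Mean R_m = (4.6 + 2.7 + 10.9 − 5.3 − 8.4 + 9.9) / 6 = 2.4000%
Σ(R_i − R̄_i)(R_m − R̄_m) = 484.5300  ⇒  Cov = 484.5300 / 5 = 96.9060
Σ(R_m − R̄_m)² = 309.3600  ⇒  Var(R_m) = 309.3600 / 5 = 61.8720
β = Cov / Var(R_m) = 96.9060 / 61.8720 = 1.5662
MRP = 10.35% − 4.57% = 5.78%
E(R) = R_f + β × MRP = 4.57% + 1.5662 × 5.78% = 13.62%

13.62%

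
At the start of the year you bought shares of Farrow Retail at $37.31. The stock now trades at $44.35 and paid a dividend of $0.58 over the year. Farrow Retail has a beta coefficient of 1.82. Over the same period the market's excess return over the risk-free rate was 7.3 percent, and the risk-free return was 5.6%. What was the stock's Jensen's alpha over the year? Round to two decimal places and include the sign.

+1.54%

Realised HPR = (P1 + D1 − P0) / P0 = (44.35 + 0.58 − 37.31) / 37.31 = 7.62 / 37.31 = 20.4235%
CAPM required = R_f + β·MRP = 5.6% + 1.82 × 7.3% = 18.8860%
α = realised − required = 20.4235% − 18.8860% = +1.54%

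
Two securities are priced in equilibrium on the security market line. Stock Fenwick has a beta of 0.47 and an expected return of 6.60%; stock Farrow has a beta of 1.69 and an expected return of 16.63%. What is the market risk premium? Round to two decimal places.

Both satisfy E(R) = R_f + β·MRP, so the slope of the SML is
MRP = (16.63% − 6.60%) / (1.69 − 0.47) = 10.03% / 1.22 = 8.2213%

8.22%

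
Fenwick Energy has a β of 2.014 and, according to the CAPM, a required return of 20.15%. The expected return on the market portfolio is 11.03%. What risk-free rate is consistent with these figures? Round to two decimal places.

E(R) = R_f + β(E(R_m) − R_f) = R_f(1 − β) + β·E(R_m)
20.15% = R_f × (1 − 2.014) + 2.014 × 11.03%
20.15% = R_f × -1.014 + 22.21442%
R_f = (20.15% − 22.21442%) / -1.014 = 2.04%

2.04%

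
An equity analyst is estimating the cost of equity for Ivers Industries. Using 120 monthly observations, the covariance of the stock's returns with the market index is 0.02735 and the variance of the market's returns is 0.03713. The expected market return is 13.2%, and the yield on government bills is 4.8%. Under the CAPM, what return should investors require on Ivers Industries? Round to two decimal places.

10.99%

β = Cov(R_i, R_m) / Var(R_m) = 0.02735 / 0.03713 = 0.7366
MRP = 13.2% − 4.8% = 8.40%
E(R) = R_f + β × MRP = 4.8% + 0.7366 × 8.4% = 10.99%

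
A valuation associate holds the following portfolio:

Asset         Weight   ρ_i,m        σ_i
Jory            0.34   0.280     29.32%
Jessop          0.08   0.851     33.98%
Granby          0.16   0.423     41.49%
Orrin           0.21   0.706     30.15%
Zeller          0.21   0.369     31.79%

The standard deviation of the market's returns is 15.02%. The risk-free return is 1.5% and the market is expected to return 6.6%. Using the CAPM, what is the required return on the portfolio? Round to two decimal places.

β_Jory = 0.280 × 29.32% / 15.02% = 0.5466
β_Jessop = 0.851 × 33.98% / 15.02% = 1.9252
β_Granby = 0.423 × 41.49% / 15.02% = 1.1685
β_Orrin = 0.706 × 30.15% / 15.02% = 1.4172
β_Zeller = 0.369 × 31.79% / 15.02% = 0.7810
β_P = Σ w_i β_i = 0.34×0.5466 + 0.08×1.9252 + 0.16×1.1685 + 0.21×1.4172 + 0.21×0.7810 = 0.9884
MRP = 6.6% − 1.5% = 5.10%
E(R_P) = R_f + β_P × MRP = 1.5% + 0.9884 × 5.1% = 6.54%

6.54%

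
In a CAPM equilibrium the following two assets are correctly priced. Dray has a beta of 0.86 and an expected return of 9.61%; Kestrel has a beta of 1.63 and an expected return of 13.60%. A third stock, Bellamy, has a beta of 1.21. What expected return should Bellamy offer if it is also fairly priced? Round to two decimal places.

11.42%

MRP (SML slope) = (13.60% − 9.61%) / (1.63 − 0.86) = 3.99% / 0.77 = 5.1818%
R_f (intercept) = 9.61% − 0.86 × 5.1818% = 5.1537%
E(R_Bellamy) = R_f + β × MRP = 5.1537% + 1.21 × 5.1818% = 11.42%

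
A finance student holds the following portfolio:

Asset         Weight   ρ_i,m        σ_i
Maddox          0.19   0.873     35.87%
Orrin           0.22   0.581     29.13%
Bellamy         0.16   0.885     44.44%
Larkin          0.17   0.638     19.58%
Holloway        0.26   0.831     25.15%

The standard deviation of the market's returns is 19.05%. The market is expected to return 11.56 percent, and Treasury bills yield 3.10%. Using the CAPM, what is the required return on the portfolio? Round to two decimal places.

β_Maddox = 0.873 × 35.87% / 19.05% = 1.6438
β_Orrin = 0.581 × 29.13% / 19.05% = 0.8884
β_Bellamy = 0.885 × 44.44% / 19.05% = 2.0645
β_Larkin = 0.638 × 19.58% / 19.05% = 0.6558
β_Holloway = 0.831 × 25.15% / 19.05% = 1.0971
β_P = Σ w_i β_i = 0.19×1.6438 + 0.22×0.8884 + 0.16×2.0645 + 0.17×0.6558 + 0.26×1.0971 = 1.2348
MRP = 11.56% − 3.10% = 8.46%
E(R_P) = R_f + β_P × MRP = 3.10% + 1.2348 × 8.46% = 13.55%

13.55%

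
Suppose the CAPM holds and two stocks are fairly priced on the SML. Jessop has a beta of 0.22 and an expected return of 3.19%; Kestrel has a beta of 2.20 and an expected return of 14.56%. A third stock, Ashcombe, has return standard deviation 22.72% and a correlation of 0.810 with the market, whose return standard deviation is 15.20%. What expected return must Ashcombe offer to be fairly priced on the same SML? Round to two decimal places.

8.88%

MRP = (14.56% − 3.19%) / (2.20 − 0.22) = 5.7424%
R_f = 3.19% − 0.22 × 5.7424% = 1.9267%
β_Ashcombe = ρ·σ_i/σ_m = 0.810 × 22.72 / 15.20 = 1.2107
E(R_Ashcombe) = R_f + β × MRP = 1.9267% + 1.2107 × 5.7424% = 8.88%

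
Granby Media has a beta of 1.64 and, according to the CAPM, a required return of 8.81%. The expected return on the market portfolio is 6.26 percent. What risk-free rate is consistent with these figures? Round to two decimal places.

E(R) = R_f + β(E(R_m) − R_f) = R_f(1 − β) + β·E(R_m)
8.81% = R_f × (1 − 1.64) + 1.64 × 6.26%
8.81% = R_f × -0.64 + 10.2664%
R_f = (8.81% − 10.2664%) / -0.64 = 2.28%

2.28%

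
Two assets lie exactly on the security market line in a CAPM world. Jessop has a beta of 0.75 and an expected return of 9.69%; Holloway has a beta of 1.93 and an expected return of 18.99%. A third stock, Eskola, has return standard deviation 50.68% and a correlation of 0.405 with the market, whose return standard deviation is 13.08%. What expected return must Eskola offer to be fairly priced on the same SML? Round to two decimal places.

16.15%

MRP = (18.99% − 9.69%) / (1.93 − 0.75) = 7.8814%
R_f = 9.69% − 0.75 × 7.8814% = 3.7790%
β_Eskola = ρ·σ_i/σ_m = 0.405 × 50.68 / 13.08 = 1.5692
E(R_Eskola) = R_f + β × MRP = 3.7790% + 1.5692 × 7.8814% = 16.15%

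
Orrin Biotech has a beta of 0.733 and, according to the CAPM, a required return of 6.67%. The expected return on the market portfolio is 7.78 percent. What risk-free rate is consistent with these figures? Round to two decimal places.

E(R) = R_f + β(E(R_m) − R_f) = R_f(1 − β) + β·E(R_m)
6.67% = R_f × (1 − 0.733) + 0.733 × 7.78%
6.67% = R_f × 0.267 + 5.70274%
R_f = (6.67% − 5.70274%) / 0.267 = 3.62%

3.62%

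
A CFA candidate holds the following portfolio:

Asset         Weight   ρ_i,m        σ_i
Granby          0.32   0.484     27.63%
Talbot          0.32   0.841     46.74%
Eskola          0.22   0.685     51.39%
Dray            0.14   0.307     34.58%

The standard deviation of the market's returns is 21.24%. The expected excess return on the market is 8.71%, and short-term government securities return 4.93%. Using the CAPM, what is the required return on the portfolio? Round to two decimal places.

β_Granby = 0.484 × 27.63% / 21.24% = 0.6296
β_Talbot = 0.841 × 46.74% / 21.24% = 1.8507
β_Eskola = 0.685 × 51.39% / 21.24% = 1.6574
β_Dray = 0.307 × 34.58% / 21.24% = 0.4998
β_P = Σ w_i β_i = 0.32×0.6296 + 0.32×1.8507 + 0.22×1.6574 + 0.14×0.4998 = 1.2283
E(R_P) = R_f + β_P × MRP = 4.93% + 1.2283 × 8.71% = 15.63%

15.63%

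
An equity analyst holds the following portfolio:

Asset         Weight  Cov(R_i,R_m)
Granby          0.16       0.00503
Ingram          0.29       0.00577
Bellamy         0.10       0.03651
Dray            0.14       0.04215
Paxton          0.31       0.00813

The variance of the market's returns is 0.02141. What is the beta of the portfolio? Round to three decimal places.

β_Granby = 0.00503 / 0.02141 = 0.2349
β_Ingram = 0.00577 / 0.02141 = 0.2695
β_Bellamy = 0.03651 / 0.02141 = 1.7053
β_Dray = 0.04215 / 0.02141 = 1.9687
β_Paxton = 0.00813 / 0.02141 = 0.3797
β_P = Σ w_i β_i = 0.16×0.2349 + 0.29×0.2695 + 0.10×1.7053 + 0.14×1.9687 + 0.31×0.3797 = 0.6796

0.680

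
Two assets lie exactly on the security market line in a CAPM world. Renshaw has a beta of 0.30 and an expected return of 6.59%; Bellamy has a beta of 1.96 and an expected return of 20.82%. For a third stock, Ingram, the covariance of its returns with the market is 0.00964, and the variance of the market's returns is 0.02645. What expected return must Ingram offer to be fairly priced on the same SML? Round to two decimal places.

MRP = (20.82% − 6.59%) / (1.96 − 0.30) = 8.5723%
R_f = 6.59% − 0.30 × 8.5723% = 4.0183%
β_Ingram = Cov / Var(R_m) = 0.00964 / 0.02645 = 0.3645
E(R_Ingram) = R_f + β × MRP = 4.0183% + 0.3645 × 8.5723% = 7.14%

7.14%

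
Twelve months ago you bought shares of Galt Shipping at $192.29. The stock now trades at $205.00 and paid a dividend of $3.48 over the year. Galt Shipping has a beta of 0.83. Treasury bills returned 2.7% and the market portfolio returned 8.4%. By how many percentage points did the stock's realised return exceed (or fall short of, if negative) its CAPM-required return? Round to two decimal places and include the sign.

Realised HPR = (P1 + D1 − P0) / P0 = (205.00 + 3.48 − 192.29) / 192.29 = 16.19 / 192.29 = 8.4196%
MRP = 8.4% − 2.7% = 5.70%
CAPM required = R_f + β·MRP = 2.7% + 0.83 × 5.7% = 7.4310%
α = realised − required = 8.4196% − 7.4310% = +0.99%

+0.99%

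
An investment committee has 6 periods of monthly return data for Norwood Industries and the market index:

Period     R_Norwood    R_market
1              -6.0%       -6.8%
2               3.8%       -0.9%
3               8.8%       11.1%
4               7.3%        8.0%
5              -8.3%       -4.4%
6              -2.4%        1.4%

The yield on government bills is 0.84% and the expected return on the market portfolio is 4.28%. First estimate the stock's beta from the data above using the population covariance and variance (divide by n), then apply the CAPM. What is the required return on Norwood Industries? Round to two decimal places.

Mean R_i = (-6.0 + 3.8 + 8.8 + 7.3 − 8.3 − 2.4) / 6 = 0.5333%
Mean R_m = (-6.8 − 0.9 + 11.1 + 8.0 − 4.4 + 1.4) / 6 = 1.4000%
Σ(R_i − R̄_i)(R_m − R̄_m) = 222.1400  ⇒  Cov = 222.1400 / 6 = 37.0233
Σ(R_m − R̄_m)² = 243.8200  ⇒  Var(R_m) = 243.8200 / 6 = 40.6367
β = Cov / Var(R_m) = 37.0233 / 40.6367 = 0.9111
MRP = 4.28% − 0.84% = 3.44%
E(R) = R_f + β × MRP = 0.84% + 0.9111 × 3.44% = 3.97%

3.97%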